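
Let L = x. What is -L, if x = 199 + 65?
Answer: -264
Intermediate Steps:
x = 264
L = 264
-L = -1*264 = -264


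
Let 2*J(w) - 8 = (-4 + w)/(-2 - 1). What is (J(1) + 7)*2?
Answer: 23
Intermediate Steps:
J(w) = 14/3 - w/6 (J(w) = 4 + ((-4 + w)/(-2 - 1))/2 = 4 + ((-4 + w)/(-3))/2 = 4 + ((-4 + w)*(-⅓))/2 = 4 + (4/3 - w/3)/2 = 4 + (⅔ - w/6) = 14/3 - w/6)
(J(1) + 7)*2 = ((14/3 - ⅙*1) + 7)*2 = ((14/3 - ⅙) + 7)*2 = (9/2 + 7)*2 = (23/2)*2 = 23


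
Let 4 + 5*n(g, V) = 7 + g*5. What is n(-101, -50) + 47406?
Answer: 236528/5 ≈ 47306.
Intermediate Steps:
n(g, V) = 3/5 + g (n(g, V) = -4/5 + (7 + g*5)/5 = -4/5 + (7 + 5*g)/5 = -4/5 + (7/5 + g) = 3/5 + g)
n(-101, -50) + 47406 = (3/5 - 101) + 47406 = -502/5 + 47406 = 236528/5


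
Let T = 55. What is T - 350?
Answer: -295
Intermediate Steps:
T - 350 = 55 - 350 = -295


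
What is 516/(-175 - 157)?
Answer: -129/83 ≈ -1.5542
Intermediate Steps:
516/(-175 - 157) = 516/(-332) = 516*(-1/332) = -129/83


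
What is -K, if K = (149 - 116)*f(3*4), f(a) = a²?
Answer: -4752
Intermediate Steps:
K = 4752 (K = (149 - 116)*(3*4)² = 33*12² = 33*144 = 4752)
-K = -1*4752 = -4752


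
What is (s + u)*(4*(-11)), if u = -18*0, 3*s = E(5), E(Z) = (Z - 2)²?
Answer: -132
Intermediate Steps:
E(Z) = (-2 + Z)²
s = 3 (s = (-2 + 5)²/3 = (⅓)*3² = (⅓)*9 = 3)
u = 0
(s + u)*(4*(-11)) = (3 + 0)*(4*(-11)) = 3*(-44) = -132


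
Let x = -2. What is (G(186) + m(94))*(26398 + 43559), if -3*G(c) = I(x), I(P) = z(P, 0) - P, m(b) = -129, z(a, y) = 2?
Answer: -9117729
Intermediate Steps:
I(P) = 2 - P
G(c) = -4/3 (G(c) = -(2 - 1*(-2))/3 = -(2 + 2)/3 = -1/3*4 = -4/3)
(G(186) + m(94))*(26398 + 43559) = (-4/3 - 129)*(26398 + 43559) = -391/3*69957 = -9117729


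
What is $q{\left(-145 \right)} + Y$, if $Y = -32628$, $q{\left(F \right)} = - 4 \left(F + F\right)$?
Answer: $-31468$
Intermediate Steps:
$q{\left(F \right)} = - 8 F$ ($q{\left(F \right)} = - 4 \cdot 2 F = - 8 F$)
$q{\left(-145 \right)} + Y = \left(-8\right) \left(-145\right) - 32628 = 1160 - 32628 = -31468$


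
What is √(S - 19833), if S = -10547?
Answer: 14*I*√155 ≈ 174.3*I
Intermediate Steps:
√(S - 19833) = √(-10547 - 19833) = √(-30380) = 14*I*√155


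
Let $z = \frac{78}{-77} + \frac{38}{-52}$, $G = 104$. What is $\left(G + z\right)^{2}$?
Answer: $\frac{41909050089}{4008004} \approx 10456.0$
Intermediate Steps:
$z = - \frac{3491}{2002}$ ($z = 78 \left(- \frac{1}{77}\right) + 38 \left(- \frac{1}{52}\right) = - \frac{78}{77} - \frac{19}{26} = - \frac{3491}{2002} \approx -1.7438$)
$\left(G + z\right)^{2} = \left(104 - \frac{3491}{2002}\right)^{2} = \left(\frac{204717}{2002}\right)^{2} = \frac{41909050089}{4008004}$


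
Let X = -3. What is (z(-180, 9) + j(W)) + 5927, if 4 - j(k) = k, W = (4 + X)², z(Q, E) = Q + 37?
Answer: 5787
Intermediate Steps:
z(Q, E) = 37 + Q
W = 1 (W = (4 - 3)² = 1² = 1)
j(k) = 4 - k
(z(-180, 9) + j(W)) + 5927 = ((37 - 180) + (4 - 1*1)) + 5927 = (-143 + (4 - 1)) + 5927 = (-143 + 3) + 5927 = -140 + 5927 = 5787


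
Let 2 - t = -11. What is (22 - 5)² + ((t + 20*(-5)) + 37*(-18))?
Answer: -464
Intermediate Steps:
t = 13 (t = 2 - 1*(-11) = 2 + 11 = 13)
(22 - 5)² + ((t + 20*(-5)) + 37*(-18)) = (22 - 5)² + ((13 + 20*(-5)) + 37*(-18)) = 17² + ((13 - 100) - 666) = 289 + (-87 - 666) = 289 - 753 = -464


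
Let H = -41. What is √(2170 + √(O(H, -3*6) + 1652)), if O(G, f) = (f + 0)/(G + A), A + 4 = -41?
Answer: √(4012330 + 43*√3054935)/43 ≈ 47.018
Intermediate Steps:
A = -45 (A = -4 - 41 = -45)
O(G, f) = f/(-45 + G) (O(G, f) = (f + 0)/(G - 45) = f/(-45 + G))
√(2170 + √(O(H, -3*6) + 1652)) = √(2170 + √((-3*6)/(-45 - 41) + 1652)) = √(2170 + √(-18/(-86) + 1652)) = √(2170 + √(-18*(-1/86) + 1652)) = √(2170 + √(9/43 + 1652)) = √(2170 + √(71045/43)) = √(2170 + √3054935/43)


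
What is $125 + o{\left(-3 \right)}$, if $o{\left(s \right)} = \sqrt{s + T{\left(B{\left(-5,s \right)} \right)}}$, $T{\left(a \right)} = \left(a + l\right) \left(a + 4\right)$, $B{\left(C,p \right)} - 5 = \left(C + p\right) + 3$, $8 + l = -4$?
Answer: $125 + i \sqrt{51} \approx 125.0 + 7.1414 i$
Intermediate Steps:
$l = -12$ ($l = -8 - 4 = -12$)
$B{\left(C,p \right)} = 8 + C + p$ ($B{\left(C,p \right)} = 5 + \left(\left(C + p\right) + 3\right) = 5 + \left(3 + C + p\right) = 8 + C + p$)
$T{\left(a \right)} = \left(-12 + a\right) \left(4 + a\right)$ ($T{\left(a \right)} = \left(a - 12\right) \left(a + 4\right) = \left(-12 + a\right) \left(4 + a\right)$)
$o{\left(s \right)} = \sqrt{-72 + \left(3 + s\right)^{2} - 7 s}$ ($o{\left(s \right)} = \sqrt{s - \left(48 - \left(8 - 5 + s\right)^{2} + 8 \left(8 - 5 + s\right)\right)} = \sqrt{s - \left(48 - \left(3 + s\right)^{2} + 8 \left(3 + s\right)\right)} = \sqrt{s - \left(72 - \left(3 + s\right)^{2} + 8 s\right)} = \sqrt{-72 + \left(3 + s\right)^{2} - 7 s}$)
$125 + o{\left(-3 \right)} = 125 + \sqrt{-63 + \left(-3\right)^{2} - -3} = 125 + \sqrt{-63 + 9 + 3} = 125 + \sqrt{-51} = 125 + i \sqrt{51}$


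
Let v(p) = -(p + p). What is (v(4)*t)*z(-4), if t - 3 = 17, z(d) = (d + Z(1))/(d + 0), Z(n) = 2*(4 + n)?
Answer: 240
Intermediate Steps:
v(p) = -2*p
Z(n) = 8 + 2*n
z(d) = (10 + d)/d (z(d) = (d + (8 + 2*1))/(d + 0) = (d + (8 + 2))/d = (d + 10)/d = (10 + d)/d)
t = 20 (t = 3 + 17 = 20)
(v(4)*t)*z(-4) = (-2*4*20)*((10 - 4)/(-4)) = (-8*20)*(-¼*6) = -160*(-3/2) = 240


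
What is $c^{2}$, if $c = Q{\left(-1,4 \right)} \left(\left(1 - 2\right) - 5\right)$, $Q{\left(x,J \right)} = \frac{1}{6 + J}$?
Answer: $\frac{9}{25} \approx 0.36$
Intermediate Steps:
$c = - \frac{3}{5}$ ($c = \frac{\left(1 - 2\right) - 5}{6 + 4} = \frac{-1 - 5}{10} = \frac{1}{10} \left(-6\right) = - \frac{3}{5} \approx -0.6$)
$c^{2} = \left(- \frac{3}{5}\right)^{2} = \frac{9}{25}$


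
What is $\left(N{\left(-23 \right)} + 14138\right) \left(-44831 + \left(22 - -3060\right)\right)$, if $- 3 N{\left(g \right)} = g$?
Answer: $- \frac{1771702313}{3} \approx -5.9057 \cdot 10^{8}$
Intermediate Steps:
$N{\left(g \right)} = - \frac{g}{3}$
$\left(N{\left(-23 \right)} + 14138\right) \left(-44831 + \left(22 - -3060\right)\right) = \left(\left(- \frac{1}{3}\right) \left(-23\right) + 14138\right) \left(-44831 + \left(22 - -3060\right)\right) = \left(\frac{23}{3} + 14138\right) \left(-44831 + \left(22 + 3060\right)\right) = \frac{42437 \left(-44831 + 3082\right)}{3} = \frac{42437}{3} \left(-41749\right) = - \frac{1771702313}{3}$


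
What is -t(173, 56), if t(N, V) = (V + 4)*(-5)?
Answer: 300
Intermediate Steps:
t(N, V) = -20 - 5*V (t(N, V) = (4 + V)*(-5) = -20 - 5*V)
-t(173, 56) = -(-20 - 5*56) = -(-20 - 280) = -1*(-300) = 300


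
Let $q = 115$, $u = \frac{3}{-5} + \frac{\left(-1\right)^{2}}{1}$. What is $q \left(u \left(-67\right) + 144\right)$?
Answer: $13478$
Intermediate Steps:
$u = \frac{2}{5}$ ($u = 3 \left(- \frac{1}{5}\right) + 1 \cdot 1 = - \frac{3}{5} + 1 = \frac{2}{5} \approx 0.4$)
$q \left(u \left(-67\right) + 144\right) = 115 \left(\frac{2}{5} \left(-67\right) + 144\right) = 115 \left(- \frac{134}{5} + 144\right) = 115 \cdot \frac{586}{5} = 13478$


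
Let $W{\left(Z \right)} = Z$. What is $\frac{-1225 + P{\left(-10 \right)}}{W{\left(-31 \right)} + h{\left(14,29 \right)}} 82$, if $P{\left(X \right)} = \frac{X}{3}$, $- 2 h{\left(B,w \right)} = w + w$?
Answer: $\frac{30217}{18} \approx 1678.7$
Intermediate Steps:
$h{\left(B,w \right)} = - w$ ($h{\left(B,w \right)} = - \frac{w + w}{2} = - \frac{2 w}{2} = - w$)
$P{\left(X \right)} = \frac{X}{3}$ ($P{\left(X \right)} = X \frac{1}{3} = \frac{X}{3}$)
$\frac{-1225 + P{\left(-10 \right)}}{W{\left(-31 \right)} + h{\left(14,29 \right)}} 82 = \frac{-1225 + \frac{1}{3} \left(-10\right)}{-31 - 29} \cdot 82 = \frac{-1225 - \frac{10}{3}}{-31 - 29} \cdot 82 = - \frac{3685}{3 \left(-60\right)} 82 = \left(- \frac{3685}{3}\right) \left(- \frac{1}{60}\right) 82 = \frac{737}{36} \cdot 82 = \frac{30217}{18}$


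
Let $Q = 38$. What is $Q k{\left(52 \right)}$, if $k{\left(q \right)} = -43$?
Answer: $-1634$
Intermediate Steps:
$Q k{\left(52 \right)} = 38 \left(-43\right) = -1634$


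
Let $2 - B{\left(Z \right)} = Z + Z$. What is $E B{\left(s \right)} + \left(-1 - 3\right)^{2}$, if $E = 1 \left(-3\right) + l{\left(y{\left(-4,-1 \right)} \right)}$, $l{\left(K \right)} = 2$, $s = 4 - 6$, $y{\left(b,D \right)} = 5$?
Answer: $10$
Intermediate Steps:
$s = -2$ ($s = 4 - 6 = -2$)
$E = -1$ ($E = 1 \left(-3\right) + 2 = -3 + 2 = -1$)
$B{\left(Z \right)} = 2 - 2 Z$ ($B{\left(Z \right)} = 2 - \left(Z + Z\right) = 2 - 2 Z$)
$E B{\left(s \right)} + \left(-1 - 3\right)^{2} = - (2 - -4) + \left(-1 - 3\right)^{2} = - (2 + 4) + \left(-4\right)^{2} = \left(-1\right) 6 + 16 = -6 + 16 = 10$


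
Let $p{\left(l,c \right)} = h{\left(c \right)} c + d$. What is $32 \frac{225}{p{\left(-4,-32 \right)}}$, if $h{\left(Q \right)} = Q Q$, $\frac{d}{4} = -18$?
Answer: $- \frac{180}{821} \approx -0.21924$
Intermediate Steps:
$d = -72$ ($d = 4 \left(-18\right) = -72$)
$h{\left(Q \right)} = Q^{2}$
$p{\left(l,c \right)} = -72 + c^{3}$ ($p{\left(l,c \right)} = c^{2} c - 72 = c^{3} - 72 = -72 + c^{3}$)
$32 \frac{225}{p{\left(-4,-32 \right)}} = 32 \frac{225}{-72 + \left(-32\right)^{3}} = 32 \frac{225}{-72 - 32768} = 32 \frac{225}{-32840} = 32 \cdot 225 \left(- \frac{1}{32840}\right) = 32 \left(- \frac{45}{6568}\right) = - \frac{180}{821}$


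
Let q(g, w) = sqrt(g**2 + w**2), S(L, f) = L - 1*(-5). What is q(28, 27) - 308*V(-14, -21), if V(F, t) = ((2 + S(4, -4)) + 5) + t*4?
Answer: 20944 + sqrt(1513) ≈ 20983.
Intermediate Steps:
S(L, f) = 5 + L (S(L, f) = L + 5 = 5 + L)
V(F, t) = 16 + 4*t (V(F, t) = ((2 + (5 + 4)) + 5) + t*4 = ((2 + 9) + 5) + 4*t = (11 + 5) + 4*t = 16 + 4*t)
q(28, 27) - 308*V(-14, -21) = sqrt(28**2 + 27**2) - 308*(16 + 4*(-21)) = sqrt(784 + 729) - 308*(16 - 84) = sqrt(1513) - 308*(-68) = sqrt(1513) + 20944 = 20944 + sqrt(1513)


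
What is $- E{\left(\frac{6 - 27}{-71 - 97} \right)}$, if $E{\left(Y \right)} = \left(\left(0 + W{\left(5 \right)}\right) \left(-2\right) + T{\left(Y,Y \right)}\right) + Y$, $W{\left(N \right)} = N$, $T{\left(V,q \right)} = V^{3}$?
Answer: $\frac{5055}{512} \approx 9.873$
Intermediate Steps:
$E{\left(Y \right)} = -10 + Y + Y^{3}$ ($E{\left(Y \right)} = \left(\left(0 + 5\right) \left(-2\right) + Y^{3}\right) + Y = \left(5 \left(-2\right) + Y^{3}\right) + Y = \left(-10 + Y^{3}\right) + Y = -10 + Y + Y^{3}$)
$- E{\left(\frac{6 - 27}{-71 - 97} \right)} = - (-10 + \frac{6 - 27}{-71 - 97} + \left(\frac{6 - 27}{-71 - 97}\right)^{3}) = - (-10 - \frac{21}{-168} + \left(- \frac{21}{-168}\right)^{3}) = - (-10 - - \frac{1}{8} + \left(\left(-21\right) \left(- \frac{1}{168}\right)\right)^{3}) = - (-10 + \frac{1}{8} + \left(\frac{1}{8}\right)^{3}) = - (-10 + \frac{1}{8} + \frac{1}{512}) = \left(-1\right) \left(- \frac{5055}{512}\right) = \frac{5055}{512}$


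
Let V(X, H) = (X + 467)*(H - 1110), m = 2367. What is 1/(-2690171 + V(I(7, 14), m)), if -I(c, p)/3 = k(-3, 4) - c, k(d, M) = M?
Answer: -1/2091839 ≈ -4.7805e-7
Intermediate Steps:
I(c, p) = -12 + 3*c (I(c, p) = -3*(4 - c) = -12 + 3*c)
V(X, H) = (-1110 + H)*(467 + X) (V(X, H) = (467 + X)*(-1110 + H) = (-1110 + H)*(467 + X))
1/(-2690171 + V(I(7, 14), m)) = 1/(-2690171 + (-518370 - 1110*(-12 + 3*7) + 467*2367 + 2367*(-12 + 3*7))) = 1/(-2690171 + (-518370 - 1110*(-12 + 21) + 1105389 + 2367*(-12 + 21))) = 1/(-2690171 + (-518370 - 1110*9 + 1105389 + 2367*9)) = 1/(-2690171 + (-518370 - 9990 + 1105389 + 21303)) = 1/(-2690171 + 598332) = 1/(-2091839) = -1/2091839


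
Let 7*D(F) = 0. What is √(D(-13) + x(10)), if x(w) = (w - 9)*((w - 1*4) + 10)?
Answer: 4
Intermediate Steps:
x(w) = (-9 + w)*(6 + w) (x(w) = (-9 + w)*((w - 4) + 10) = (-9 + w)*((-4 + w) + 10) = (-9 + w)*(6 + w))
D(F) = 0 (D(F) = (⅐)*0 = 0)
√(D(-13) + x(10)) = √(0 + (-54 + 10² - 3*10)) = √(0 + (-54 + 100 - 30)) = √(0 + 16) = √16 = 4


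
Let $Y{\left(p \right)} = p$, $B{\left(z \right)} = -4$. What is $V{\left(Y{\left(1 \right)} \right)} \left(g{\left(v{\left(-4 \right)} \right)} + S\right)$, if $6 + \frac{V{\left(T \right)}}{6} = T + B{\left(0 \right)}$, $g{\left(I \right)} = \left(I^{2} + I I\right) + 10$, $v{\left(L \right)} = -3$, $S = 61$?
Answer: $-4806$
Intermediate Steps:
$g{\left(I \right)} = 10 + 2 I^{2}$ ($g{\left(I \right)} = \left(I^{2} + I^{2}\right) + 10 = 2 I^{2} + 10 = 10 + 2 I^{2}$)
$V{\left(T \right)} = -60 + 6 T$ ($V{\left(T \right)} = -36 + 6 \left(T - 4\right) = -36 + 6 \left(-4 + T\right) = -36 + \left(-24 + 6 T\right) = -60 + 6 T$)
$V{\left(Y{\left(1 \right)} \right)} \left(g{\left(v{\left(-4 \right)} \right)} + S\right) = \left(-60 + 6 \cdot 1\right) \left(\left(10 + 2 \left(-3\right)^{2}\right) + 61\right) = \left(-60 + 6\right) \left(\left(10 + 2 \cdot 9\right) + 61\right) = - 54 \left(\left(10 + 18\right) + 61\right) = - 54 \left(28 + 61\right) = \left(-54\right) 89 = -4806$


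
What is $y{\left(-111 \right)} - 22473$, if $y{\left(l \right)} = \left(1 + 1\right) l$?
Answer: $-22695$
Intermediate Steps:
$y{\left(l \right)} = 2 l$
$y{\left(-111 \right)} - 22473 = 2 \left(-111\right) - 22473 = -222 - 22473 = -22695$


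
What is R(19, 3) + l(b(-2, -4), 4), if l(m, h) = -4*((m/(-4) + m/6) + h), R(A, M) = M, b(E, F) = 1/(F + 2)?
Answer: -79/6 ≈ -13.167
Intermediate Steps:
b(E, F) = 1/(2 + F)
l(m, h) = -4*h + m/3 (l(m, h) = -4*((m*(-¼) + m*(⅙)) + h) = -4*((-m/4 + m/6) + h) = -4*(-m/12 + h) = -4*(h - m/12) = -4*h + m/3)
R(19, 3) + l(b(-2, -4), 4) = 3 + (-4*4 + 1/(3*(2 - 4))) = 3 + (-16 + (⅓)/(-2)) = 3 + (-16 + (⅓)*(-½)) = 3 + (-16 - ⅙) = 3 - 97/6 = -79/6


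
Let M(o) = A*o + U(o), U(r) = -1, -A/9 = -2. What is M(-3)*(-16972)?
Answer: 933460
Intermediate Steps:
A = 18 (A = -9*(-2) = 18)
M(o) = -1 + 18*o (M(o) = 18*o - 1 = -1 + 18*o)
M(-3)*(-16972) = (-1 + 18*(-3))*(-16972) = (-1 - 54)*(-16972) = -55*(-16972) = 933460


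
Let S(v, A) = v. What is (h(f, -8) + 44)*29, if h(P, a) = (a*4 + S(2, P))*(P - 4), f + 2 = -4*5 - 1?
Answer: 24766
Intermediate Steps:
f = -23 (f = -2 + (-4*5 - 1) = -2 + (-20 - 1) = -2 - 21 = -23)
h(P, a) = (-4 + P)*(2 + 4*a) (h(P, a) = (a*4 + 2)*(P - 4) = (4*a + 2)*(-4 + P) = (2 + 4*a)*(-4 + P) = (-4 + P)*(2 + 4*a))
(h(f, -8) + 44)*29 = ((-8 - 16*(-8) + 2*(-23) + 4*(-23)*(-8)) + 44)*29 = ((-8 + 128 - 46 + 736) + 44)*29 = (810 + 44)*29 = 854*29 = 24766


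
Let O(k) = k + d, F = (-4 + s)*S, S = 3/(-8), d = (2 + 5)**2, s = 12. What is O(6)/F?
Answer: -55/3 ≈ -18.333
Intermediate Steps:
d = 49 (d = 7**2 = 49)
S = -3/8 (S = 3*(-1/8) = -3/8 ≈ -0.37500)
F = -3 (F = (-4 + 12)*(-3/8) = 8*(-3/8) = -3)
O(k) = 49 + k (O(k) = k + 49 = 49 + k)
O(6)/F = (49 + 6)/(-3) = 55*(-1/3) = -55/3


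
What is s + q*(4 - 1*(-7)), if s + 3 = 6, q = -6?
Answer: -63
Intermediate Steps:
s = 3 (s = -3 + 6 = 3)
s + q*(4 - 1*(-7)) = 3 - 6*(4 - 1*(-7)) = 3 - 6*(4 + 7) = 3 - 6*11 = 3 - 66 = -63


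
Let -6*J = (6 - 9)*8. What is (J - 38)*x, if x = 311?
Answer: -10574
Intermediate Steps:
J = 4 (J = -(6 - 9)*8/6 = -(-1)*8/2 = -1/6*(-24) = 4)
(J - 38)*x = (4 - 38)*311 = -34*311 = -10574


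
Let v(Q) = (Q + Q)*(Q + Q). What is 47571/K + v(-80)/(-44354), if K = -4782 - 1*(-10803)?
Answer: 325971089/44509239 ≈ 7.3237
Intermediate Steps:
v(Q) = 4*Q² (v(Q) = (2*Q)*(2*Q) = 4*Q²)
K = 6021 (K = -4782 + 10803 = 6021)
47571/K + v(-80)/(-44354) = 47571/6021 + (4*(-80)²)/(-44354) = 47571*(1/6021) + (4*6400)*(-1/44354) = 15857/2007 + 25600*(-1/44354) = 15857/2007 - 12800/22177 = 325971089/44509239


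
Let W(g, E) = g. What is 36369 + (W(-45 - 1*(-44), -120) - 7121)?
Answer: 29247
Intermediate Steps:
36369 + (W(-45 - 1*(-44), -120) - 7121) = 36369 + ((-45 - 1*(-44)) - 7121) = 36369 + ((-45 + 44) - 7121) = 36369 + (-1 - 7121) = 36369 - 7122 = 29247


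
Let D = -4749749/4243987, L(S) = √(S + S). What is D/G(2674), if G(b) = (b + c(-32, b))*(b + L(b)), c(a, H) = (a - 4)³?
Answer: 4749749/498752944817248 - 4749749*√1337/666832687220660576 ≈ 9.2628e-9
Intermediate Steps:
L(S) = √2*√S (L(S) = √(2*S) = √2*√S)
c(a, H) = (-4 + a)³
G(b) = (-46656 + b)*(b + √2*√b) (G(b) = (b + (-4 - 32)³)*(b + √2*√b) = (b + (-36)³)*(b + √2*√b) = (b - 46656)*(b + √2*√b) = (-46656 + b)*(b + √2*√b))
D = -4749749/4243987 (D = -4749749*1/4243987 = -4749749/4243987 ≈ -1.1192)
D/G(2674) = -4749749/(4243987*(2674² - 46656*2674 + √2*2674^(3/2) - 46656*√2*√2674)) = -4749749/(4243987*(7150276 - 124758144 + √2*(2674*√2674) - 93312*√1337)) = -4749749/(4243987*(7150276 - 124758144 + 5348*√1337 - 93312*√1337)) = -4749749/(4243987*(-117607868 - 87964*√1337))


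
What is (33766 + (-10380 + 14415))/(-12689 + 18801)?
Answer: 37801/6112 ≈ 6.1847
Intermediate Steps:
(33766 + (-10380 + 14415))/(-12689 + 18801) = (33766 + 4035)/6112 = 37801*(1/6112) = 37801/6112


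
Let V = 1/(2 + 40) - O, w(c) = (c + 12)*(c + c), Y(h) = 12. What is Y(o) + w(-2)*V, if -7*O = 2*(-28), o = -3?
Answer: 6952/21 ≈ 331.05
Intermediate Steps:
O = 8 (O = -2*(-28)/7 = -1/7*(-56) = 8)
w(c) = 2*c*(12 + c) (w(c) = (12 + c)*(2*c) = 2*c*(12 + c))
V = -335/42 (V = 1/(2 + 40) - 1*8 = 1/42 - 8 = -335/42 ≈ -7.9762)
Y(o) + w(-2)*V = 12 + (2*(-2)*(12 - 2))*(-335/42) = 12 + (2*(-2)*10)*(-335/42) = 12 - 40*(-335/42) = 12 + 6700/21 = 6952/21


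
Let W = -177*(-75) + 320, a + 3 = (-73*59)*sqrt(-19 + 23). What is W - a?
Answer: 22212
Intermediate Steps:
a = -8617 (a = -3 + (-73*59)*sqrt(-19 + 23) = -3 - 4307*sqrt(4) = -3 - 4307*2 = -3 - 8614 = -8617)
W = 13595 (W = 13275 + 320 = 13595)
W - a = 13595 - 1*(-8617) = 13595 + 8617 = 22212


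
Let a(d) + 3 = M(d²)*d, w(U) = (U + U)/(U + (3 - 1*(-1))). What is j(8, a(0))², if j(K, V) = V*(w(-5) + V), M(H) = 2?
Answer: 441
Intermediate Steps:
w(U) = 2*U/(4 + U) (w(U) = (2*U)/(U + (3 + 1)) = (2*U)/(U + 4) = (2*U)/(4 + U) = 2*U/(4 + U))
a(d) = -3 + 2*d
j(K, V) = V*(10 + V) (j(K, V) = V*(2*(-5)/(4 - 5) + V) = V*(2*(-5)/(-1) + V) = V*(2*(-5)*(-1) + V) = V*(10 + V))
j(8, a(0))² = ((-3 + 2*0)*(10 + (-3 + 2*0)))² = ((-3 + 0)*(10 + (-3 + 0)))² = (-3*(10 - 3))² = (-3*7)² = (-21)² = 441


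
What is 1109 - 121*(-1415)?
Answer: 172324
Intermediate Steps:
1109 - 121*(-1415) = 1109 + 171215 = 172324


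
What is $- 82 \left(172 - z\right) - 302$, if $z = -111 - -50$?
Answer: $-19408$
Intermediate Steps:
$z = -61$ ($z = -111 + 50 = -61$)
$- 82 \left(172 - z\right) - 302 = - 82 \left(172 - -61\right) - 302 = - 82 \left(172 + 61\right) - 302 = \left(-82\right) 233 - 302 = -19106 - 302 = -19408$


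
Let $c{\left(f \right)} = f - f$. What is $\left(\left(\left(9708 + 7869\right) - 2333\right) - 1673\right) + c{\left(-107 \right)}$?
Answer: $13571$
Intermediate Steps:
$c{\left(f \right)} = 0$
$\left(\left(\left(9708 + 7869\right) - 2333\right) - 1673\right) + c{\left(-107 \right)} = \left(\left(\left(9708 + 7869\right) - 2333\right) - 1673\right) + 0 = \left(\left(17577 - 2333\right) - 1673\right) + 0 = \left(15244 - 1673\right) + 0 = 13571 + 0 = 13571$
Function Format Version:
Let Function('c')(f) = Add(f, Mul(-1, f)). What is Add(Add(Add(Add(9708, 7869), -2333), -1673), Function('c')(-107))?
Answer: 13571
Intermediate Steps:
Function('c')(f) = 0
Add(Add(Add(Add(9708, 7869), -2333), -1673), Function('c')(-107)) = Add(Add(Add(Add(9708, 7869), -2333), -1673), 0) = Add(Add(Add(17577, -2333), -1673), 0) = Add(Add(15244, -1673), 0) = Add(13571, 0) = 13571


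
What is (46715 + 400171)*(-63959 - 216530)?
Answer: -125346607254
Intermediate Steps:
(46715 + 400171)*(-63959 - 216530) = 446886*(-280489) = -125346607254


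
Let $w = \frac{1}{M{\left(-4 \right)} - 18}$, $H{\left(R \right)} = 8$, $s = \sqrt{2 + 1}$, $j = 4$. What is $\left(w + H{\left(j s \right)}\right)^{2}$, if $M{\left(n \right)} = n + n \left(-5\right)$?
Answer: $\frac{225}{4} \approx 56.25$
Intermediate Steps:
$s = \sqrt{3} \approx 1.732$
$M{\left(n \right)} = - 4 n$ ($M{\left(n \right)} = n - 5 n = - 4 n$)
$w = - \frac{1}{2}$ ($w = \frac{1}{\left(-4\right) \left(-4\right) - 18} = \frac{1}{16 - 18} = \frac{1}{-2} = - \frac{1}{2} \approx -0.5$)
$\left(w + H{\left(j s \right)}\right)^{2} = \left(- \frac{1}{2} + 8\right)^{2} = \left(\frac{15}{2}\right)^{2} = \frac{225}{4}$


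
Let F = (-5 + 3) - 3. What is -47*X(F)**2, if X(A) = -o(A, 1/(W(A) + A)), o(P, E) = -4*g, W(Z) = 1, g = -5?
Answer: -18800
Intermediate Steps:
F = -5 (F = -2 - 3 = -5)
o(P, E) = 20 (o(P, E) = -4*(-5) = 20)
X(A) = -20 (X(A) = -1*20 = -20)
-47*X(F)**2 = -47*(-20)**2 = -47*400 = -18800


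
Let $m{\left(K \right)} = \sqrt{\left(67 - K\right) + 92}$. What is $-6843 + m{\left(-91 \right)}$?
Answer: $-6843 + 5 \sqrt{10} \approx -6827.2$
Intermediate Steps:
$m{\left(K \right)} = \sqrt{159 - K}$
$-6843 + m{\left(-91 \right)} = -6843 + \sqrt{159 - -91} = -6843 + \sqrt{159 + 91} = -6843 + \sqrt{250} = -6843 + 5 \sqrt{10}$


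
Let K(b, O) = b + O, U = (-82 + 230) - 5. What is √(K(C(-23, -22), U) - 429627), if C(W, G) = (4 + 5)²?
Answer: I*√429403 ≈ 655.29*I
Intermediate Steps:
C(W, G) = 81 (C(W, G) = 9² = 81)
U = 143 (U = 148 - 5 = 143)
K(b, O) = O + b
√(K(C(-23, -22), U) - 429627) = √((143 + 81) - 429627) = √(224 - 429627) = √(-429403) = I*√429403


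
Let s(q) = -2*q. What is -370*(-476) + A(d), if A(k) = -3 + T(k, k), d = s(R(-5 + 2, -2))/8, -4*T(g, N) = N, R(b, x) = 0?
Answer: 176117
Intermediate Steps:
T(g, N) = -N/4
d = 0 (d = -2*0/8 = 0*(1/8) = 0)
A(k) = -3 - k/4
-370*(-476) + A(d) = -370*(-476) + (-3 - 1/4*0) = 176120 + (-3 + 0) = 176120 - 3 = 176117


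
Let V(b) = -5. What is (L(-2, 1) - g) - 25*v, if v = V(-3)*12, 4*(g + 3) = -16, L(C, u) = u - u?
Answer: 1507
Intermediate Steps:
L(C, u) = 0
g = -7 (g = -3 + (¼)*(-16) = -3 - 4 = -7)
v = -60 (v = -5*12 = -60)
(L(-2, 1) - g) - 25*v = (0 - 1*(-7)) - 25*(-60) = (0 + 7) + 1500 = 7 + 1500 = 1507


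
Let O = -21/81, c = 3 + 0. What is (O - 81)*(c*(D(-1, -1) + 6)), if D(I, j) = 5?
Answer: -24134/9 ≈ -2681.6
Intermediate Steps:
c = 3
O = -7/27 (O = -21*1/81 = -7/27 ≈ -0.25926)
(O - 81)*(c*(D(-1, -1) + 6)) = (-7/27 - 81)*(3*(5 + 6)) = -2194*11/9 = -2194/27*33 = -24134/9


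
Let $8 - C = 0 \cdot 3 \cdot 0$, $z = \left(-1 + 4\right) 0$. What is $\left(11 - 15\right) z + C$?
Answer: $8$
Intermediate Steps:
$z = 0$ ($z = 3 \cdot 0 = 0$)
$C = 8$ ($C = 8 - 0 \cdot 3 \cdot 0 = 8 - 0 \cdot 0 = 8 - 0 = 8 + 0 = 8$)
$\left(11 - 15\right) z + C = \left(11 - 15\right) 0 + 8 = \left(-4\right) 0 + 8 = 0 + 8 = 8$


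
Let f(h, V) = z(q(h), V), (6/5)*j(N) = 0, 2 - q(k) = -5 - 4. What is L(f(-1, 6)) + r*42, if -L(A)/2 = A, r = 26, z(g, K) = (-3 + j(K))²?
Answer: 1074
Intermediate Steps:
q(k) = 11 (q(k) = 2 - (-5 - 4) = 2 - 1*(-9) = 2 + 9 = 11)
j(N) = 0 (j(N) = (⅚)*0 = 0)
z(g, K) = 9 (z(g, K) = (-3 + 0)² = (-3)² = 9)
f(h, V) = 9
L(A) = -2*A
L(f(-1, 6)) + r*42 = -2*9 + 26*42 = -18 + 1092 = 1074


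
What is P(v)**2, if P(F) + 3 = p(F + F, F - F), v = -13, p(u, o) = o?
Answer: 9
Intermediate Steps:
P(F) = -3 (P(F) = -3 + (F - F) = -3 + 0 = -3)
P(v)**2 = (-3)**2 = 9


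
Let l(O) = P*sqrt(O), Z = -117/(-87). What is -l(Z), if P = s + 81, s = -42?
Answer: -39*sqrt(1131)/29 ≈ -45.227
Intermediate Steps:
P = 39 (P = -42 + 81 = 39)
Z = 39/29 (Z = -117*(-1/87) = 39/29 ≈ 1.3448)
l(O) = 39*sqrt(O)
-l(Z) = -39*sqrt(39/29) = -39*sqrt(1131)/29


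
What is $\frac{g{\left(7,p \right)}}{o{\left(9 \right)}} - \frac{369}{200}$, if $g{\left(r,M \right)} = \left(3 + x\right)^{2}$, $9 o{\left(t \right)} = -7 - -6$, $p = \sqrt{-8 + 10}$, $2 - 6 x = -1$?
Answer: $- \frac{22419}{200} \approx -112.09$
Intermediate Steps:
$x = \frac{1}{2}$ ($x = \frac{1}{3} - - \frac{1}{6} = \frac{1}{3} + \frac{1}{6} = \frac{1}{2} \approx 0.5$)
$p = \sqrt{2} \approx 1.4142$
$o{\left(t \right)} = - \frac{1}{9}$ ($o{\left(t \right)} = \frac{-7 - -6}{9} = \frac{-7 + 6}{9} = \frac{1}{9} \left(-1\right) = - \frac{1}{9}$)
$g{\left(r,M \right)} = \frac{49}{4}$ ($g{\left(r,M \right)} = \left(3 + \frac{1}{2}\right)^{2} = \left(\frac{7}{2}\right)^{2} = \frac{49}{4}$)
$\frac{g{\left(7,p \right)}}{o{\left(9 \right)}} - \frac{369}{200} = \frac{49}{4 \left(- \frac{1}{9}\right)} - \frac{369}{200} = \frac{49}{4} \left(-9\right) - \frac{369}{200} = - \frac{441}{4} - \frac{369}{200} = - \frac{22419}{200}$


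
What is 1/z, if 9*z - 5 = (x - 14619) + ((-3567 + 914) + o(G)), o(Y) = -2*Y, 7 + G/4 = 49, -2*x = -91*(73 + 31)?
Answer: -9/12871 ≈ -0.00069925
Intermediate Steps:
x = 4732 (x = -(-91)*(73 + 31)/2 = -(-91)*104/2 = -½*(-9464) = 4732)
G = 168 (G = -28 + 4*49 = -28 + 196 = 168)
z = -12871/9 (z = 5/9 + ((4732 - 14619) + ((-3567 + 914) - 2*168))/9 = 5/9 + (-9887 + (-2653 - 336))/9 = 5/9 + (-9887 - 2989)/9 = 5/9 + (⅑)*(-12876) = 5/9 - 4292/3 = -12871/9 ≈ -1430.1)
1/z = 1/(-12871/9) = -9/12871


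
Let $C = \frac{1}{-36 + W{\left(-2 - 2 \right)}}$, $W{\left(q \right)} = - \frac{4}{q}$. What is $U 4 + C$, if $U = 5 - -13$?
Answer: $\frac{2519}{35} \approx 71.971$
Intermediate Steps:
$U = 18$ ($U = 5 + 13 = 18$)
$C = - \frac{1}{35}$ ($C = \frac{1}{-36 - \frac{4}{-2 - 2}} = \frac{1}{-36 - \frac{4}{-4}} = \frac{1}{-36 - -1} = \frac{1}{-36 + 1} = \frac{1}{-35} = - \frac{1}{35} \approx -0.028571$)
$U 4 + C = 18 \cdot 4 - \frac{1}{35} = 72 - \frac{1}{35} = \frac{2519}{35}$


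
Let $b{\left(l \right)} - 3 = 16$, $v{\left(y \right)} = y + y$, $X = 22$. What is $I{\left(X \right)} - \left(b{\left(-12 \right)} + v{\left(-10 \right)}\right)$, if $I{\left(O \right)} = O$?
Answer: $23$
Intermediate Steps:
$v{\left(y \right)} = 2 y$
$b{\left(l \right)} = 19$ ($b{\left(l \right)} = 3 + 16 = 19$)
$I{\left(X \right)} - \left(b{\left(-12 \right)} + v{\left(-10 \right)}\right) = 22 - \left(19 + 2 \left(-10\right)\right) = 22 - \left(19 - 20\right) = 22 - -1 = 22 + 1 = 23$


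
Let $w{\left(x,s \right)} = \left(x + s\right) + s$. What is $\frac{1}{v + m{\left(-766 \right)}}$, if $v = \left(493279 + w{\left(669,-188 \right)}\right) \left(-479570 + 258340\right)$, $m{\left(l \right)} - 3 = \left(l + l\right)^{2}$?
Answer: $- \frac{1}{109190586533} \approx -9.1583 \cdot 10^{-12}$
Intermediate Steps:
$w{\left(x,s \right)} = x + 2 s$ ($w{\left(x,s \right)} = \left(s + x\right) + s = x + 2 s$)
$m{\left(l \right)} = 3 + 4 l^{2}$ ($m{\left(l \right)} = 3 + \left(l + l\right)^{2} = 3 + \left(2 l\right)^{2} = 3 + 4 l^{2}$)
$v = -109192933560$ ($v = \left(493279 + \left(669 + 2 \left(-188\right)\right)\right) \left(-479570 + 258340\right) = \left(493279 + \left(669 - 376\right)\right) \left(-221230\right) = \left(493279 + 293\right) \left(-221230\right) = 493572 \left(-221230\right) = -109192933560$)
$\frac{1}{v + m{\left(-766 \right)}} = \frac{1}{-109192933560 + \left(3 + 4 \left(-766\right)^{2}\right)} = \frac{1}{-109192933560 + \left(3 + 4 \cdot 586756\right)} = \frac{1}{-109192933560 + \left(3 + 2347024\right)} = \frac{1}{-109192933560 + 2347027} = \frac{1}{-109190586533} = - \frac{1}{109190586533}$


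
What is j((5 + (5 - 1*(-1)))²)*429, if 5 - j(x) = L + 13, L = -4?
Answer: -1716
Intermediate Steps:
j(x) = -4 (j(x) = 5 - (-4 + 13) = 5 - 1*9 = 5 - 9 = -4)
j((5 + (5 - 1*(-1)))²)*429 = -4*429 = -1716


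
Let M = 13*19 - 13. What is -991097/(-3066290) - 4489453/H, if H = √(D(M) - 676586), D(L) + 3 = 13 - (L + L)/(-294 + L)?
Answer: 991097/3066290 + 4489453*I*√16914205/3382841 ≈ 0.32322 + 5458.1*I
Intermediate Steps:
M = 234 (M = 247 - 13 = 234)
D(L) = 10 - 2*L/(-294 + L) (D(L) = -3 + (13 - (L + L)/(-294 + L)) = -3 + (13 - 2*L/(-294 + L)) = 10 - 2*L/(-294 + L))
H = I*√16914205/5 (H = √(4*(-735 + 2*234)/(-294 + 234) - 676586) = √(4*(-735 + 468)/(-60) - 676586) = √(4*(-1/60)*(-267) - 676586) = √(89/5 - 676586) = √(-3382841/5) = I*√16914205/5 ≈ 822.54*I)
-991097/(-3066290) - 4489453/H = -991097/(-3066290) - 4489453*(-I*√16914205/3382841) = -991097*(-1/3066290) - (-4489453)*I*√16914205/3382841 = 991097/3066290 + 4489453*I*√16914205/3382841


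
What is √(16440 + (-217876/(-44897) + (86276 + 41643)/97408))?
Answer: √4914831060066539667694/546665872 ≈ 128.24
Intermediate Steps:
√(16440 + (-217876/(-44897) + (86276 + 41643)/97408)) = √(16440 + (-217876*(-1/44897) + 127919*(1/97408))) = √(16440 + (217876/44897 + 127919/97408)) = √(16440 + 26966044751/4373326976) = √(71924461530191/4373326976) = √4914831060066539667694/546665872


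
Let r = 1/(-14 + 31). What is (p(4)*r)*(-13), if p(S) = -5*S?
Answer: 260/17 ≈ 15.294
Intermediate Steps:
r = 1/17 ≈ 0.058824
(p(4)*r)*(-13) = (-5*4*(1/17))*(-13) = -20*1/17*(-13) = -20/17*(-13) = 260/17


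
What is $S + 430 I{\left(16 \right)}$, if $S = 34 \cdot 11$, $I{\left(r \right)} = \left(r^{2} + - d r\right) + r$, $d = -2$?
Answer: $131094$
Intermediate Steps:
$I{\left(r \right)} = r^{2} + 3 r$ ($I{\left(r \right)} = \left(r^{2} + \left(-1\right) \left(-2\right) r\right) + r = \left(r^{2} + 2 r\right) + r = r^{2} + 3 r$)
$S = 374$
$S + 430 I{\left(16 \right)} = 374 + 430 \cdot 16 \left(3 + 16\right) = 374 + 430 \cdot 16 \cdot 19 = 374 + 430 \cdot 304 = 374 + 130720 = 131094$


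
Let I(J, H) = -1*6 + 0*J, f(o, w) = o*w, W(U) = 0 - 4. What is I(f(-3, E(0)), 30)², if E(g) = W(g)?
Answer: 36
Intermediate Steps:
W(U) = -4
E(g) = -4
I(J, H) = -6 (I(J, H) = -6 + 0 = -6)
I(f(-3, E(0)), 30)² = (-6)² = 36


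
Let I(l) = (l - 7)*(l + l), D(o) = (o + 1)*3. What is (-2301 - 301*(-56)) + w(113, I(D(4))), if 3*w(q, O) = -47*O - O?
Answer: 10715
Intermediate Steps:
D(o) = 3 + 3*o (D(o) = (1 + o)*3 = 3 + 3*o)
I(l) = 2*l*(-7 + l) (I(l) = (-7 + l)*(2*l) = 2*l*(-7 + l))
w(q, O) = -16*O (w(q, O) = (-47*O - O)/3 = (-48*O)/3 = -16*O)
(-2301 - 301*(-56)) + w(113, I(D(4))) = (-2301 - 301*(-56)) - 32*(3 + 3*4)*(-7 + (3 + 3*4)) = (-2301 + 16856) - 32*(3 + 12)*(-7 + (3 + 12)) = 14555 - 32*15*(-7 + 15) = 14555 - 32*15*8 = 14555 - 16*240 = 14555 - 3840 = 10715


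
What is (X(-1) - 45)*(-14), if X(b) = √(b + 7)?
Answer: 630 - 14*√6 ≈ 595.71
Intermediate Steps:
X(b) = √(7 + b)
(X(-1) - 45)*(-14) = (√(7 - 1) - 45)*(-14) = (√6 - 45)*(-14) = (-45 + √6)*(-14) = 630 - 14*√6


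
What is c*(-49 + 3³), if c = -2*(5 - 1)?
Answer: 176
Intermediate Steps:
c = -8 (c = -2*4 = -8)
c*(-49 + 3³) = -8*(-49 + 3³) = -8*(-49 + 27) = -8*(-22) = 176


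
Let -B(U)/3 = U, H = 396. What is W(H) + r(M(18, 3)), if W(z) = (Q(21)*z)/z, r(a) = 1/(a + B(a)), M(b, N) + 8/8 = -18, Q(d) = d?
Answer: 799/38 ≈ 21.026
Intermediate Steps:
B(U) = -3*U
M(b, N) = -19 (M(b, N) = -1 - 18 = -19)
r(a) = -1/(2*a) (r(a) = 1/(a - 3*a) = 1/(-2*a) = -1/(2*a))
W(z) = 21 (W(z) = (21*z)/z = 21)
W(H) + r(M(18, 3)) = 21 - ½/(-19) = 21 - ½*(-1/19) = 21 + 1/38 = 799/38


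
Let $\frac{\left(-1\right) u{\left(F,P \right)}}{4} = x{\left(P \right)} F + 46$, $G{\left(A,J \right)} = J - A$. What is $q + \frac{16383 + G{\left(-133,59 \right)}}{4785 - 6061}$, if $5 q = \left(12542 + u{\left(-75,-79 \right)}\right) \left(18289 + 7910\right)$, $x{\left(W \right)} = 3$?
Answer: $\frac{443213849517}{6380} \approx 6.9469 \cdot 10^{7}$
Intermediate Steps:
$u{\left(F,P \right)} = -184 - 12 F$ ($u{\left(F,P \right)} = - 4 \left(3 F + 46\right) = - 4 \left(46 + 3 F\right) = -184 - 12 F$)
$q = \frac{347346342}{5}$ ($q = \frac{\left(12542 - -716\right) \left(18289 + 7910\right)}{5} = \frac{\left(12542 + \left(-184 + 900\right)\right) 26199}{5} = \frac{\left(12542 + 716\right) 26199}{5} = \frac{13258 \cdot 26199}{5} = \frac{1}{5} \cdot 347346342 = \frac{347346342}{5} \approx 6.9469 \cdot 10^{7}$)
$q + \frac{16383 + G{\left(-133,59 \right)}}{4785 - 6061} = \frac{347346342}{5} + \frac{16383 + \left(59 - -133\right)}{4785 - 6061} = \frac{347346342}{5} + \frac{16383 + \left(59 + 133\right)}{-1276} = \frac{347346342}{5} + \left(16383 + 192\right) \left(- \frac{1}{1276}\right) = \frac{347346342}{5} + 16575 \left(- \frac{1}{1276}\right) = \frac{347346342}{5} - \frac{16575}{1276} = \frac{443213849517}{6380}$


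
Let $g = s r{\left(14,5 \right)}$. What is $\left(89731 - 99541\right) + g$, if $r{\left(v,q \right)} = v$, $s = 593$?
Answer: $-1508$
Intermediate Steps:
$g = 8302$ ($g = 593 \cdot 14 = 8302$)
$\left(89731 - 99541\right) + g = \left(89731 - 99541\right) + 8302 = -9810 + 8302 = -1508$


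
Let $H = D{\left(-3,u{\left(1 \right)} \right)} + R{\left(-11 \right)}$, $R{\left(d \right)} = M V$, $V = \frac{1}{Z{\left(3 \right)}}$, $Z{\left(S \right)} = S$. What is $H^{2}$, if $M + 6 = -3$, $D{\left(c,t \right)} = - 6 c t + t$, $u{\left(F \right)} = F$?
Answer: $256$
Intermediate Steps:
$D{\left(c,t \right)} = t - 6 c t$ ($D{\left(c,t \right)} = - 6 c t + t = t - 6 c t$)
$M = -9$ ($M = -6 - 3 = -9$)
$V = \frac{1}{3} \approx 0.33333$
$R{\left(d \right)} = -3$ ($R{\left(d \right)} = \left(-9\right) \frac{1}{3} = -3$)
$H = 16$ ($H = 1 \left(1 - -18\right) - 3 = 1 \left(1 + 18\right) - 3 = 1 \cdot 19 - 3 = 19 - 3 = 16$)
$H^{2} = 16^{2} = 256$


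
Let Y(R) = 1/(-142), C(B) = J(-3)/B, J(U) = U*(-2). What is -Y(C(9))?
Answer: 1/142 ≈ 0.0070423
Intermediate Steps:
J(U) = -2*U
C(B) = 6/B (C(B) = (-2*(-3))/B = 6/B)
Y(R) = -1/142
-Y(C(9)) = -1*(-1/142) = 1/142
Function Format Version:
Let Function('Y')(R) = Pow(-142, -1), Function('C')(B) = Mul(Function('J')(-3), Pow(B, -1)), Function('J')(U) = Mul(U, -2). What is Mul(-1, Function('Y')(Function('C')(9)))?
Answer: Rational(1, 142) ≈ 0.0070423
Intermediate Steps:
Function('J')(U) = Mul(-2, U)
Function('C')(B) = Mul(6, Pow(B, -1)) (Function('C')(B) = Mul(Mul(-2, -3), Pow(B, -1)) = Mul(6, Pow(B, -1)))
Function('Y')(R) = Rational(-1, 142)
Mul(-1, Function('Y')(Function('C')(9))) = Mul(-1, Rational(-1, 142)) = Rational(1, 142)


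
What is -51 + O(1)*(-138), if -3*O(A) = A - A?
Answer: -51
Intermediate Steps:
O(A) = 0 (O(A) = -(A - A)/3 = -⅓*0 = 0)
-51 + O(1)*(-138) = -51 + 0*(-138) = -51 + 0 = -51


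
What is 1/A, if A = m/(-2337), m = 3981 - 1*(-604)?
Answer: -2337/4585 ≈ -0.50971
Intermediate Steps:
m = 4585 (m = 3981 + 604 = 4585)
A = -4585/2337 (A = 4585/(-2337) = 4585*(-1/2337) = -4585/2337 ≈ -1.9619)
1/A = 1/(-4585/2337) = -2337/4585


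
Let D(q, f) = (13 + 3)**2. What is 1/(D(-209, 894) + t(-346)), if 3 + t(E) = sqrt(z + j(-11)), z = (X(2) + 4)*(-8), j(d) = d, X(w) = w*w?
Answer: 253/64084 - 5*I*sqrt(3)/64084 ≈ 0.0039479 - 0.00013514*I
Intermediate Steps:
X(w) = w**2
z = -64 (z = (2**2 + 4)*(-8) = (4 + 4)*(-8) = 8*(-8) = -64)
D(q, f) = 256 (D(q, f) = 16**2 = 256)
t(E) = -3 + 5*I*sqrt(3) (t(E) = -3 + sqrt(-64 - 11) = -3 + sqrt(-75) = -3 + 5*I*sqrt(3))
1/(D(-209, 894) + t(-346)) = 1/(256 + (-3 + 5*I*sqrt(3))) = 1/(253 + 5*I*sqrt(3))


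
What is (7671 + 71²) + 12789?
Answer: 25501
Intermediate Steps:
(7671 + 71²) + 12789 = (7671 + 5041) + 12789 = 12712 + 12789 = 25501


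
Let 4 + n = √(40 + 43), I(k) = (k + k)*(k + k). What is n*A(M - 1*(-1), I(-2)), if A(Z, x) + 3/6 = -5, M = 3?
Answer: 22 - 11*√83/2 ≈ -28.107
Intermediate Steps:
I(k) = 4*k² (I(k) = (2*k)*(2*k) = 4*k²)
A(Z, x) = -11/2 (A(Z, x) = -½ - 5 = -11/2)
n = -4 + √83 (n = -4 + √(40 + 43) = -4 + √83 ≈ 5.1104)
n*A(M - 1*(-1), I(-2)) = (-4 + √83)*(-11/2) = 22 - 11*√83/2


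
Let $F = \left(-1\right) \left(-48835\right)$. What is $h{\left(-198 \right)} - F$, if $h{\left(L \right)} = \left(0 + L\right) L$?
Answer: $-9631$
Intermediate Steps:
$h{\left(L \right)} = L^{2}$ ($h{\left(L \right)} = L L = L^{2}$)
$F = 48835$
$h{\left(-198 \right)} - F = \left(-198\right)^{2} - 48835 = 39204 - 48835 = -9631$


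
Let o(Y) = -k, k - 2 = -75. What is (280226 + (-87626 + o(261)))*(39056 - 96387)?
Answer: -11046135763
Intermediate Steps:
k = -73 (k = 2 - 75 = -73)
o(Y) = 73 (o(Y) = -1*(-73) = 73)
(280226 + (-87626 + o(261)))*(39056 - 96387) = (280226 + (-87626 + 73))*(39056 - 96387) = (280226 - 87553)*(-57331) = 192673*(-57331) = -11046135763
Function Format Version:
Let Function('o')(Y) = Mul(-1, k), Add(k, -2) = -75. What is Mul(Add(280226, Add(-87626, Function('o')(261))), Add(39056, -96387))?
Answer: -11046135763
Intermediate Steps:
k = -73 (k = Add(2, -75) = -73)
Function('o')(Y) = 73 (Function('o')(Y) = Mul(-1, -73) = 73)
Mul(Add(280226, Add(-87626, Function('o')(261))), Add(39056, -96387)) = Mul(Add(280226, Add(-87626, 73)), Add(39056, -96387)) = Mul(Add(280226, -87553), -57331) = Mul(192673, -57331) = -11046135763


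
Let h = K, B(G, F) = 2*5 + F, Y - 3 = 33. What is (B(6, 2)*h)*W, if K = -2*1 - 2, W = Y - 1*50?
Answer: 672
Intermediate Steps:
Y = 36 (Y = 3 + 33 = 36)
B(G, F) = 10 + F
W = -14 (W = 36 - 1*50 = 36 - 50 = -14)
K = -4 (K = -2 - 2 = -4)
h = -4
(B(6, 2)*h)*W = ((10 + 2)*(-4))*(-14) = (12*(-4))*(-14) = -48*(-14) = 672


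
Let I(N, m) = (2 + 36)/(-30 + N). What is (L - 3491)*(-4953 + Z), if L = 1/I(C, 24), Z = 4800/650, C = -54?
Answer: 4267190703/247 ≈ 1.7276e+7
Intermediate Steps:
I(N, m) = 38/(-30 + N)
Z = 96/13 (Z = 4800*(1/650) = 96/13 ≈ 7.3846)
L = -42/19 (L = 1/(38/(-30 - 54)) = 1/(38/(-84)) = 1/(38*(-1/84)) = 1/(-19/42) = -42/19 ≈ -2.2105)
(L - 3491)*(-4953 + Z) = (-42/19 - 3491)*(-4953 + 96/13) = -66371/19*(-64293/13) = 4267190703/247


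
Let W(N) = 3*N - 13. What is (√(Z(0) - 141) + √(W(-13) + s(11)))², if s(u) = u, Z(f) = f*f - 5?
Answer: -187 - 2*√5986 ≈ -341.74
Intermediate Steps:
Z(f) = -5 + f² (Z(f) = f² - 5 = -5 + f²)
W(N) = -13 + 3*N
(√(Z(0) - 141) + √(W(-13) + s(11)))² = (√((-5 + 0²) - 141) + √((-13 + 3*(-13)) + 11))² = (√((-5 + 0) - 141) + √((-13 - 39) + 11))² = (√(-5 - 141) + √(-52 + 11))² = (√(-146) + √(-41))² = (I*√146 + I*√41)² = (I*√41 + I*√146)²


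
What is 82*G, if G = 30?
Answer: 2460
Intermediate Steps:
82*G = 82*30 = 2460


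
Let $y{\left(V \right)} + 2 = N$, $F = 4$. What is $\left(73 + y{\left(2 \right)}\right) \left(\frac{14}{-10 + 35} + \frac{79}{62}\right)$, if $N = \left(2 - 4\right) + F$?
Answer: $\frac{207539}{1550} \approx 133.9$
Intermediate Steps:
$N = 2$ ($N = \left(2 - 4\right) + 4 = -2 + 4 = 2$)
$y{\left(V \right)} = 0$ ($y{\left(V \right)} = -2 + 2 = 0$)
$\left(73 + y{\left(2 \right)}\right) \left(\frac{14}{-10 + 35} + \frac{79}{62}\right) = \left(73 + 0\right) \left(\frac{14}{-10 + 35} + \frac{79}{62}\right) = 73 \left(\frac{14}{25} + 79 \cdot \frac{1}{62}\right) = 73 \left(14 \cdot \frac{1}{25} + \frac{79}{62}\right) = 73 \left(\frac{14}{25} + \frac{79}{62}\right) = 73 \cdot \frac{2843}{1550} = \frac{207539}{1550}$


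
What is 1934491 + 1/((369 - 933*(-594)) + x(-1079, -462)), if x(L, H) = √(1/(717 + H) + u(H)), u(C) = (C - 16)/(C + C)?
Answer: 7787905461894669137087/4025816331989867 - √89313070/4025816331989867 ≈ 1.9345e+6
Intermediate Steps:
u(C) = (-16 + C)/(2*C) (u(C) = (-16 + C)/((2*C)) = (-16 + C)*(1/(2*C)) = (-16 + C)/(2*C))
x(L, H) = √(1/(717 + H) + (-16 + H)/(2*H))
1934491 + 1/((369 - 933*(-594)) + x(-1079, -462)) = 1934491 + 1/((369 - 933*(-594)) + √(2 - 32/(-462) + 4/(717 - 462))/2) = 1934491 + 1/((369 + 554202) + √(2 - 32*(-1/462) + 4/255)/2) = 1934491 + 1/(554571 + √(2 + 16/231 + 4*(1/255))/2) = 1934491 + 1/(554571 + √(2 + 16/231 + 4/255)/2) = 1934491 + 1/(554571 + √(13646/6545)/2) = 1934491 + 1/(554571 + (√89313070/6545)/2) = 1934491 + 1/(554571 + √89313070/13090)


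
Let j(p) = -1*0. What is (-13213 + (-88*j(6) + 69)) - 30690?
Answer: -43834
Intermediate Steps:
j(p) = 0
(-13213 + (-88*j(6) + 69)) - 30690 = (-13213 + (-88*0 + 69)) - 30690 = (-13213 + (0 + 69)) - 30690 = (-13213 + 69) - 30690 = -13144 - 30690 = -43834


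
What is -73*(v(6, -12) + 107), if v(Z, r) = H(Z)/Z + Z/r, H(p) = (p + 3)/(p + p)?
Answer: -62269/8 ≈ -7783.6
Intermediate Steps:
H(p) = (3 + p)/(2*p) (H(p) = (3 + p)/((2*p)) = (3 + p)*(1/(2*p)) = (3 + p)/(2*p))
v(Z, r) = Z/r + (3 + Z)/(2*Z**2) (v(Z, r) = ((3 + Z)/(2*Z))/Z + Z/r = (3 + Z)/(2*Z**2) + Z/r = Z/r + (3 + Z)/(2*Z**2))
-73*(v(6, -12) + 107) = -73*((6**3 + (1/2)*(-12)*(3 + 6))/(6**2*(-12)) + 107) = -73*((1/36)*(-1/12)*(216 + (1/2)*(-12)*9) + 107) = -73*((1/36)*(-1/12)*(216 - 54) + 107) = -73*((1/36)*(-1/12)*162 + 107) = -73*(-3/8 + 107) = -73*853/8 = -62269/8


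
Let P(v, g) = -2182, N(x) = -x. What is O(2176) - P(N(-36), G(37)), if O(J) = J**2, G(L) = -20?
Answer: 4737158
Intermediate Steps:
O(2176) - P(N(-36), G(37)) = 2176**2 - 1*(-2182) = 4734976 + 2182 = 4737158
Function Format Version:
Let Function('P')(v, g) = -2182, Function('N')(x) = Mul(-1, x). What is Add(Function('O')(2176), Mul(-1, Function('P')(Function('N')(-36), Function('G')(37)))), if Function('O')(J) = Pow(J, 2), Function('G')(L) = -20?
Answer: 4737158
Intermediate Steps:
Add(Function('O')(2176), Mul(-1, Function('P')(Function('N')(-36), Function('G')(37)))) = Add(Pow(2176, 2), Mul(-1, -2182)) = Add(4734976, 2182) = 4737158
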